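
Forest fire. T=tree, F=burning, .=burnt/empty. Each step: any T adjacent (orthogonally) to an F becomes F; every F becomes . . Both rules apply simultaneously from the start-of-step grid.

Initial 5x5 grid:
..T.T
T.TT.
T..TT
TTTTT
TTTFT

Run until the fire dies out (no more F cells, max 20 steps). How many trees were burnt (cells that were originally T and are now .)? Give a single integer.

Step 1: +3 fires, +1 burnt (F count now 3)
Step 2: +4 fires, +3 burnt (F count now 4)
Step 3: +4 fires, +4 burnt (F count now 4)
Step 4: +2 fires, +4 burnt (F count now 2)
Step 5: +2 fires, +2 burnt (F count now 2)
Step 6: +1 fires, +2 burnt (F count now 1)
Step 7: +0 fires, +1 burnt (F count now 0)
Fire out after step 7
Initially T: 17, now '.': 24
Total burnt (originally-T cells now '.'): 16

Answer: 16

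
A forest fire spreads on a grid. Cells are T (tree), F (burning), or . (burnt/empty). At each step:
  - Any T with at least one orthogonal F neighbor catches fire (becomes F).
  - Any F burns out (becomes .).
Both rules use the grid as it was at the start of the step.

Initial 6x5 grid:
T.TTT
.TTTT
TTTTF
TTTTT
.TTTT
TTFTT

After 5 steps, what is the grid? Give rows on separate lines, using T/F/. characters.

Step 1: 6 trees catch fire, 2 burn out
  T.TTT
  .TTTF
  TTTF.
  TTTTF
  .TFTT
  TF.FT
Step 2: 10 trees catch fire, 6 burn out
  T.TTF
  .TTF.
  TTF..
  TTFF.
  .F.FF
  F...F
Step 3: 4 trees catch fire, 10 burn out
  T.TF.
  .TF..
  TF...
  TF...
  .....
  .....
Step 4: 4 trees catch fire, 4 burn out
  T.F..
  .F...
  F....
  F....
  .....
  .....
Step 5: 0 trees catch fire, 4 burn out
  T....
  .....
  .....
  .....
  .....
  .....

T....
.....
.....
.....
.....
.....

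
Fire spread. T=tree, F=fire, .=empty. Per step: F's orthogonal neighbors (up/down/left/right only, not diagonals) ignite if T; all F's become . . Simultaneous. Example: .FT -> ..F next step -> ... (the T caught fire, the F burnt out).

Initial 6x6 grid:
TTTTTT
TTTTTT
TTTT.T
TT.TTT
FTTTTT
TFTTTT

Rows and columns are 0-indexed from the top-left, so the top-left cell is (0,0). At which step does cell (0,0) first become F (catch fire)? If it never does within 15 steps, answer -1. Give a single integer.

Step 1: cell (0,0)='T' (+4 fires, +2 burnt)
Step 2: cell (0,0)='T' (+4 fires, +4 burnt)
Step 3: cell (0,0)='T' (+4 fires, +4 burnt)
Step 4: cell (0,0)='F' (+6 fires, +4 burnt)
  -> target ignites at step 4
Step 5: cell (0,0)='.' (+5 fires, +6 burnt)
Step 6: cell (0,0)='.' (+3 fires, +5 burnt)
Step 7: cell (0,0)='.' (+3 fires, +3 burnt)
Step 8: cell (0,0)='.' (+2 fires, +3 burnt)
Step 9: cell (0,0)='.' (+1 fires, +2 burnt)
Step 10: cell (0,0)='.' (+0 fires, +1 burnt)
  fire out at step 10

4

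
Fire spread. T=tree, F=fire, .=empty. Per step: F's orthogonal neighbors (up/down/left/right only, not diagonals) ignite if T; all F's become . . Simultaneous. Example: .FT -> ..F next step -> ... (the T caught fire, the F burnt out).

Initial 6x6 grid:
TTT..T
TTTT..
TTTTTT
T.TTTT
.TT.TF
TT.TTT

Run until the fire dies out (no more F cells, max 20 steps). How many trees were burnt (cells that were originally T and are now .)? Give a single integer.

Step 1: +3 fires, +1 burnt (F count now 3)
Step 2: +3 fires, +3 burnt (F count now 3)
Step 3: +3 fires, +3 burnt (F count now 3)
Step 4: +2 fires, +3 burnt (F count now 2)
Step 5: +3 fires, +2 burnt (F count now 3)
Step 6: +3 fires, +3 burnt (F count now 3)
Step 7: +4 fires, +3 burnt (F count now 4)
Step 8: +4 fires, +4 burnt (F count now 4)
Step 9: +1 fires, +4 burnt (F count now 1)
Step 10: +0 fires, +1 burnt (F count now 0)
Fire out after step 10
Initially T: 27, now '.': 35
Total burnt (originally-T cells now '.'): 26

Answer: 26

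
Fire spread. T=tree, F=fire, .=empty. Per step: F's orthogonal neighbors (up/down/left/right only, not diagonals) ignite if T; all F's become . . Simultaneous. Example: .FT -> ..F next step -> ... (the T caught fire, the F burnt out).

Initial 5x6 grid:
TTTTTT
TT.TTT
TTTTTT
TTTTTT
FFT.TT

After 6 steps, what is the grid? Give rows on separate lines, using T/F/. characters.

Step 1: 3 trees catch fire, 2 burn out
  TTTTTT
  TT.TTT
  TTTTTT
  FFTTTT
  ..F.TT
Step 2: 3 trees catch fire, 3 burn out
  TTTTTT
  TT.TTT
  FFTTTT
  ..FTTT
  ....TT
Step 3: 4 trees catch fire, 3 burn out
  TTTTTT
  FF.TTT
  ..FTTT
  ...FTT
  ....TT
Step 4: 4 trees catch fire, 4 burn out
  FFTTTT
  ...TTT
  ...FTT
  ....FT
  ....TT
Step 5: 5 trees catch fire, 4 burn out
  ..FTTT
  ...FTT
  ....FT
  .....F
  ....FT
Step 6: 4 trees catch fire, 5 burn out
  ...FTT
  ....FT
  .....F
  ......
  .....F

...FTT
....FT
.....F
......
.....F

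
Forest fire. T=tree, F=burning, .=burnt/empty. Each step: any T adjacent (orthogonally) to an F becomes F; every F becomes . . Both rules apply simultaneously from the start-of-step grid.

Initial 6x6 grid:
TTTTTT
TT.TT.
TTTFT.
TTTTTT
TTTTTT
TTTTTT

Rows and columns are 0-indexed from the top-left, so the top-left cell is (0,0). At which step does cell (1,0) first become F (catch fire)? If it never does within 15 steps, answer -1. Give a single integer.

Step 1: cell (1,0)='T' (+4 fires, +1 burnt)
Step 2: cell (1,0)='T' (+6 fires, +4 burnt)
Step 3: cell (1,0)='T' (+9 fires, +6 burnt)
Step 4: cell (1,0)='F' (+8 fires, +9 burnt)
  -> target ignites at step 4
Step 5: cell (1,0)='.' (+4 fires, +8 burnt)
Step 6: cell (1,0)='.' (+1 fires, +4 burnt)
Step 7: cell (1,0)='.' (+0 fires, +1 burnt)
  fire out at step 7

4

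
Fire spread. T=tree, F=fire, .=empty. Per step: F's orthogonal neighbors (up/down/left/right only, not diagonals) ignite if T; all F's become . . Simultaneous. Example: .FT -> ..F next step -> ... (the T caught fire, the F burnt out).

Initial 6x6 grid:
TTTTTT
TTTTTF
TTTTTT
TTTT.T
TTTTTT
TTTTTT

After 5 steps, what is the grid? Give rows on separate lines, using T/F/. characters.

Step 1: 3 trees catch fire, 1 burn out
  TTTTTF
  TTTTF.
  TTTTTF
  TTTT.T
  TTTTTT
  TTTTTT
Step 2: 4 trees catch fire, 3 burn out
  TTTTF.
  TTTF..
  TTTTF.
  TTTT.F
  TTTTTT
  TTTTTT
Step 3: 4 trees catch fire, 4 burn out
  TTTF..
  TTF...
  TTTF..
  TTTT..
  TTTTTF
  TTTTTT
Step 4: 6 trees catch fire, 4 burn out
  TTF...
  TF....
  TTF...
  TTTF..
  TTTTF.
  TTTTTF
Step 5: 6 trees catch fire, 6 burn out
  TF....
  F.....
  TF....
  TTF...
  TTTF..
  TTTTF.

TF....
F.....
TF....
TTF...
TTTF..
TTTTF.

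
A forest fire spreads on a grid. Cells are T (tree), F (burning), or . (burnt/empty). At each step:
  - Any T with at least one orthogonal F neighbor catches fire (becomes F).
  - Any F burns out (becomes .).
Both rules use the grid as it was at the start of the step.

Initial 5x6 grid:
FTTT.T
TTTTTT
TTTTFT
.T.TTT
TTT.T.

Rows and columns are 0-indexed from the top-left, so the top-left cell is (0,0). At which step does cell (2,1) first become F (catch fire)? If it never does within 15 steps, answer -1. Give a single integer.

Step 1: cell (2,1)='T' (+6 fires, +2 burnt)
Step 2: cell (2,1)='T' (+9 fires, +6 burnt)
Step 3: cell (2,1)='F' (+4 fires, +9 burnt)
  -> target ignites at step 3
Step 4: cell (2,1)='.' (+1 fires, +4 burnt)
Step 5: cell (2,1)='.' (+1 fires, +1 burnt)
Step 6: cell (2,1)='.' (+2 fires, +1 burnt)
Step 7: cell (2,1)='.' (+0 fires, +2 burnt)
  fire out at step 7

3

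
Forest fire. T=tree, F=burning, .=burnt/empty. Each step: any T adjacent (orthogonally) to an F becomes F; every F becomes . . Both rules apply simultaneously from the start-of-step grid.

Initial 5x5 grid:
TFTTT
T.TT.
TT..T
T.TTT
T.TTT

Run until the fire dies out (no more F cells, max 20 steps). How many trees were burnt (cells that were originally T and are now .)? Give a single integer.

Step 1: +2 fires, +1 burnt (F count now 2)
Step 2: +3 fires, +2 burnt (F count now 3)
Step 3: +3 fires, +3 burnt (F count now 3)
Step 4: +2 fires, +3 burnt (F count now 2)
Step 5: +1 fires, +2 burnt (F count now 1)
Step 6: +0 fires, +1 burnt (F count now 0)
Fire out after step 6
Initially T: 18, now '.': 18
Total burnt (originally-T cells now '.'): 11

Answer: 11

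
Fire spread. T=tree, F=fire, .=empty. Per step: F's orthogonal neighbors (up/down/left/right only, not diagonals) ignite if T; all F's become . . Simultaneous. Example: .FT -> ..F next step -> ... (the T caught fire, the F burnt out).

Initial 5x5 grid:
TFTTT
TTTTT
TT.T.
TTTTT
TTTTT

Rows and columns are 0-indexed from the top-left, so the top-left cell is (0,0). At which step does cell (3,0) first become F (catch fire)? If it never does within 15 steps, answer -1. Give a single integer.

Step 1: cell (3,0)='T' (+3 fires, +1 burnt)
Step 2: cell (3,0)='T' (+4 fires, +3 burnt)
Step 3: cell (3,0)='T' (+4 fires, +4 burnt)
Step 4: cell (3,0)='F' (+5 fires, +4 burnt)
  -> target ignites at step 4
Step 5: cell (3,0)='.' (+3 fires, +5 burnt)
Step 6: cell (3,0)='.' (+2 fires, +3 burnt)
Step 7: cell (3,0)='.' (+1 fires, +2 burnt)
Step 8: cell (3,0)='.' (+0 fires, +1 burnt)
  fire out at step 8

4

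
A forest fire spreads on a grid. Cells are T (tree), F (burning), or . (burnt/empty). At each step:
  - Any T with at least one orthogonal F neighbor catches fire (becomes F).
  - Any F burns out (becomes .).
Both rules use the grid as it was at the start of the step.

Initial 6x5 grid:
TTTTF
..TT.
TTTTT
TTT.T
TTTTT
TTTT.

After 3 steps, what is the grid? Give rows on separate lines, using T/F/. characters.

Step 1: 1 trees catch fire, 1 burn out
  TTTF.
  ..TT.
  TTTTT
  TTT.T
  TTTTT
  TTTT.
Step 2: 2 trees catch fire, 1 burn out
  TTF..
  ..TF.
  TTTTT
  TTT.T
  TTTTT
  TTTT.
Step 3: 3 trees catch fire, 2 burn out
  TF...
  ..F..
  TTTFT
  TTT.T
  TTTTT
  TTTT.

TF...
..F..
TTTFT
TTT.T
TTTTT
TTTT.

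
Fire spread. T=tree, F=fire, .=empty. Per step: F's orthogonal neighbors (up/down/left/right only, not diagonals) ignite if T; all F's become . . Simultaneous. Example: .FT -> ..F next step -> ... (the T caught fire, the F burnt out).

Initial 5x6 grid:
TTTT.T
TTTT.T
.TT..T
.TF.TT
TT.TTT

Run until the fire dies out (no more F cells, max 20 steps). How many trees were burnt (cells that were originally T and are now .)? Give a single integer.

Step 1: +2 fires, +1 burnt (F count now 2)
Step 2: +3 fires, +2 burnt (F count now 3)
Step 3: +4 fires, +3 burnt (F count now 4)
Step 4: +3 fires, +4 burnt (F count now 3)
Step 5: +1 fires, +3 burnt (F count now 1)
Step 6: +0 fires, +1 burnt (F count now 0)
Fire out after step 6
Initially T: 21, now '.': 22
Total burnt (originally-T cells now '.'): 13

Answer: 13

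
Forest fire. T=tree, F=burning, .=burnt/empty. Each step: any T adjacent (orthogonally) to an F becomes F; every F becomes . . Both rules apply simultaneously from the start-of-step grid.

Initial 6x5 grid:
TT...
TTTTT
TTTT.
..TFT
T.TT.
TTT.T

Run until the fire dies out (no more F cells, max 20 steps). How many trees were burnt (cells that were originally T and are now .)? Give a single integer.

Step 1: +4 fires, +1 burnt (F count now 4)
Step 2: +3 fires, +4 burnt (F count now 3)
Step 3: +4 fires, +3 burnt (F count now 4)
Step 4: +3 fires, +4 burnt (F count now 3)
Step 5: +3 fires, +3 burnt (F count now 3)
Step 6: +2 fires, +3 burnt (F count now 2)
Step 7: +0 fires, +2 burnt (F count now 0)
Fire out after step 7
Initially T: 20, now '.': 29
Total burnt (originally-T cells now '.'): 19

Answer: 19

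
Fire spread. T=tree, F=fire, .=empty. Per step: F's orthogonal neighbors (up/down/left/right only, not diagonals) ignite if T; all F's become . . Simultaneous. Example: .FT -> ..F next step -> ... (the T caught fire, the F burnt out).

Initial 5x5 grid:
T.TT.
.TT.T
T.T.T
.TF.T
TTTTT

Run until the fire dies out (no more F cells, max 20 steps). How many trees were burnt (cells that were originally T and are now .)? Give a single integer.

Step 1: +3 fires, +1 burnt (F count now 3)
Step 2: +3 fires, +3 burnt (F count now 3)
Step 3: +4 fires, +3 burnt (F count now 4)
Step 4: +2 fires, +4 burnt (F count now 2)
Step 5: +1 fires, +2 burnt (F count now 1)
Step 6: +1 fires, +1 burnt (F count now 1)
Step 7: +0 fires, +1 burnt (F count now 0)
Fire out after step 7
Initially T: 16, now '.': 23
Total burnt (originally-T cells now '.'): 14

Answer: 14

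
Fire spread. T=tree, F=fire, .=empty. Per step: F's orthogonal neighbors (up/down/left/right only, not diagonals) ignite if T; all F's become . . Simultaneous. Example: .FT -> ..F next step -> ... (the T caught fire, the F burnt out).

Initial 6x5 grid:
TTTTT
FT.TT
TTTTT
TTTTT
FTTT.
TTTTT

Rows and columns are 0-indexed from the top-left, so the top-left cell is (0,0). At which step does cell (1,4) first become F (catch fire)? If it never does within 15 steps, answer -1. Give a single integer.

Step 1: cell (1,4)='T' (+6 fires, +2 burnt)
Step 2: cell (1,4)='T' (+5 fires, +6 burnt)
Step 3: cell (1,4)='T' (+5 fires, +5 burnt)
Step 4: cell (1,4)='T' (+4 fires, +5 burnt)
Step 5: cell (1,4)='T' (+5 fires, +4 burnt)
Step 6: cell (1,4)='F' (+1 fires, +5 burnt)
  -> target ignites at step 6
Step 7: cell (1,4)='.' (+0 fires, +1 burnt)
  fire out at step 7

6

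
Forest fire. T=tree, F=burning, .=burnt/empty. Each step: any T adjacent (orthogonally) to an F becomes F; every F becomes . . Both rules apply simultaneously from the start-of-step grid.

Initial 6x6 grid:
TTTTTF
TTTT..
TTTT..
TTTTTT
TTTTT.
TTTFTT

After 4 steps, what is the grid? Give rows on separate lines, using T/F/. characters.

Step 1: 4 trees catch fire, 2 burn out
  TTTTF.
  TTTT..
  TTTT..
  TTTTTT
  TTTFT.
  TTF.FT
Step 2: 6 trees catch fire, 4 burn out
  TTTF..
  TTTT..
  TTTT..
  TTTFTT
  TTF.F.
  TF...F
Step 3: 7 trees catch fire, 6 burn out
  TTF...
  TTTF..
  TTTF..
  TTF.FT
  TF....
  F.....
Step 4: 6 trees catch fire, 7 burn out
  TF....
  TTF...
  TTF...
  TF...F
  F.....
  ......

TF....
TTF...
TTF...
TF...F
F.....
......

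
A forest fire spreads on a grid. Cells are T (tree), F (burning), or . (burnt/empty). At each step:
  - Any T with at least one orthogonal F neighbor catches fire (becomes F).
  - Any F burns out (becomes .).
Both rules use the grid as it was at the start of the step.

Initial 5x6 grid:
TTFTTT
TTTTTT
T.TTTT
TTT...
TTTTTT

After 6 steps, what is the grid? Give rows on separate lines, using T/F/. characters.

Step 1: 3 trees catch fire, 1 burn out
  TF.FTT
  TTFTTT
  T.TTTT
  TTT...
  TTTTTT
Step 2: 5 trees catch fire, 3 burn out
  F...FT
  TF.FTT
  T.FTTT
  TTT...
  TTTTTT
Step 3: 5 trees catch fire, 5 burn out
  .....F
  F...FT
  T..FTT
  TTF...
  TTTTTT
Step 4: 5 trees catch fire, 5 burn out
  ......
  .....F
  F...FT
  TF....
  TTFTTT
Step 5: 4 trees catch fire, 5 burn out
  ......
  ......
  .....F
  F.....
  TF.FTT
Step 6: 2 trees catch fire, 4 burn out
  ......
  ......
  ......
  ......
  F...FT

......
......
......
......
F...FT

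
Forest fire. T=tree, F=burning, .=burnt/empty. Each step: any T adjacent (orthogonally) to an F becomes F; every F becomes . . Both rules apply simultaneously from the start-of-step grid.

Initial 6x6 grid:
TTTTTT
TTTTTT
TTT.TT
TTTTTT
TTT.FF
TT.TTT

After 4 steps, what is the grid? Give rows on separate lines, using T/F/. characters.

Step 1: 4 trees catch fire, 2 burn out
  TTTTTT
  TTTTTT
  TTT.TT
  TTTTFF
  TTT...
  TT.TFF
Step 2: 4 trees catch fire, 4 burn out
  TTTTTT
  TTTTTT
  TTT.FF
  TTTF..
  TTT...
  TT.F..
Step 3: 3 trees catch fire, 4 burn out
  TTTTTT
  TTTTFF
  TTT...
  TTF...
  TTT...
  TT....
Step 4: 6 trees catch fire, 3 burn out
  TTTTFF
  TTTF..
  TTF...
  TF....
  TTF...
  TT....

TTTTFF
TTTF..
TTF...
TF....
TTF...
TT....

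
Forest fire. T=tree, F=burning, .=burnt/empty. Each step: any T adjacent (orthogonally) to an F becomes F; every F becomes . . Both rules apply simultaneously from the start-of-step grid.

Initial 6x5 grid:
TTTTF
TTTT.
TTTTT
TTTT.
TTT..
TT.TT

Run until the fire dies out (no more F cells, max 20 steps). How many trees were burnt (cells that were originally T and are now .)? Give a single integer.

Step 1: +1 fires, +1 burnt (F count now 1)
Step 2: +2 fires, +1 burnt (F count now 2)
Step 3: +3 fires, +2 burnt (F count now 3)
Step 4: +5 fires, +3 burnt (F count now 5)
Step 5: +3 fires, +5 burnt (F count now 3)
Step 6: +3 fires, +3 burnt (F count now 3)
Step 7: +2 fires, +3 burnt (F count now 2)
Step 8: +2 fires, +2 burnt (F count now 2)
Step 9: +1 fires, +2 burnt (F count now 1)
Step 10: +0 fires, +1 burnt (F count now 0)
Fire out after step 10
Initially T: 24, now '.': 28
Total burnt (originally-T cells now '.'): 22

Answer: 22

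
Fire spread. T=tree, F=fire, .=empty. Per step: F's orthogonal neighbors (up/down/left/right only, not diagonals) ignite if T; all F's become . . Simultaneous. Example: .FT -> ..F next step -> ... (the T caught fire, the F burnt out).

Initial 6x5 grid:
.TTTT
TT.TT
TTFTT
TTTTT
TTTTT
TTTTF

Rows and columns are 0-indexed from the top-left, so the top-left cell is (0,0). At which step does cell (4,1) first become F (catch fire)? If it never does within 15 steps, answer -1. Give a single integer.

Step 1: cell (4,1)='T' (+5 fires, +2 burnt)
Step 2: cell (4,1)='T' (+10 fires, +5 burnt)
Step 3: cell (4,1)='F' (+7 fires, +10 burnt)
  -> target ignites at step 3
Step 4: cell (4,1)='.' (+4 fires, +7 burnt)
Step 5: cell (4,1)='.' (+0 fires, +4 burnt)
  fire out at step 5

3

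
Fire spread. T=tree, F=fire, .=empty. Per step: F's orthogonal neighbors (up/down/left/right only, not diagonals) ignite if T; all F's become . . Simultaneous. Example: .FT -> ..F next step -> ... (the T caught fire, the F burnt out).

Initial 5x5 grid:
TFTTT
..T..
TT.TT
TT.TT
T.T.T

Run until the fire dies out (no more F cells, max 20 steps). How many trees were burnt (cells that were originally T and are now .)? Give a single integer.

Answer: 5

Derivation:
Step 1: +2 fires, +1 burnt (F count now 2)
Step 2: +2 fires, +2 burnt (F count now 2)
Step 3: +1 fires, +2 burnt (F count now 1)
Step 4: +0 fires, +1 burnt (F count now 0)
Fire out after step 4
Initially T: 16, now '.': 14
Total burnt (originally-T cells now '.'): 5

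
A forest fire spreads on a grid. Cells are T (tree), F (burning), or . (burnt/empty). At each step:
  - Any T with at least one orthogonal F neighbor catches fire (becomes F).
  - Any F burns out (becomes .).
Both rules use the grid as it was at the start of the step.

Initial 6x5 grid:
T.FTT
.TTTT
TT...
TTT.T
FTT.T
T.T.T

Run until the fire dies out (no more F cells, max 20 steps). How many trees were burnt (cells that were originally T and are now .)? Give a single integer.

Step 1: +5 fires, +2 burnt (F count now 5)
Step 2: +6 fires, +5 burnt (F count now 6)
Step 3: +4 fires, +6 burnt (F count now 4)
Step 4: +0 fires, +4 burnt (F count now 0)
Fire out after step 4
Initially T: 19, now '.': 26
Total burnt (originally-T cells now '.'): 15

Answer: 15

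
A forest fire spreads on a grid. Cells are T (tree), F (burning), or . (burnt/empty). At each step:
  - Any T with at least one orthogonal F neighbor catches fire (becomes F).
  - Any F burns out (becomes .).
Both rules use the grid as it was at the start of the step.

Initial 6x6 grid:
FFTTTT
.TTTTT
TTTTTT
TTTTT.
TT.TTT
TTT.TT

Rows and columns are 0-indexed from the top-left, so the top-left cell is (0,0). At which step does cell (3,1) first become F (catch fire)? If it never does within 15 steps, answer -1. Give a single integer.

Step 1: cell (3,1)='T' (+2 fires, +2 burnt)
Step 2: cell (3,1)='T' (+3 fires, +2 burnt)
Step 3: cell (3,1)='F' (+5 fires, +3 burnt)
  -> target ignites at step 3
Step 4: cell (3,1)='.' (+6 fires, +5 burnt)
Step 5: cell (3,1)='.' (+5 fires, +6 burnt)
Step 6: cell (3,1)='.' (+5 fires, +5 burnt)
Step 7: cell (3,1)='.' (+1 fires, +5 burnt)
Step 8: cell (3,1)='.' (+2 fires, +1 burnt)
Step 9: cell (3,1)='.' (+1 fires, +2 burnt)
Step 10: cell (3,1)='.' (+0 fires, +1 burnt)
  fire out at step 10

3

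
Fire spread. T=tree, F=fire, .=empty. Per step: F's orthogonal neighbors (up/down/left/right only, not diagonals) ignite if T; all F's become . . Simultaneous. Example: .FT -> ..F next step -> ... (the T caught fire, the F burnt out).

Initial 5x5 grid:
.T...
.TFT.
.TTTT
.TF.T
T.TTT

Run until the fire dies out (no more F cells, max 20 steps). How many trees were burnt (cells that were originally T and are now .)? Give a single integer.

Answer: 12

Derivation:
Step 1: +5 fires, +2 burnt (F count now 5)
Step 2: +4 fires, +5 burnt (F count now 4)
Step 3: +2 fires, +4 burnt (F count now 2)
Step 4: +1 fires, +2 burnt (F count now 1)
Step 5: +0 fires, +1 burnt (F count now 0)
Fire out after step 5
Initially T: 13, now '.': 24
Total burnt (originally-T cells now '.'): 12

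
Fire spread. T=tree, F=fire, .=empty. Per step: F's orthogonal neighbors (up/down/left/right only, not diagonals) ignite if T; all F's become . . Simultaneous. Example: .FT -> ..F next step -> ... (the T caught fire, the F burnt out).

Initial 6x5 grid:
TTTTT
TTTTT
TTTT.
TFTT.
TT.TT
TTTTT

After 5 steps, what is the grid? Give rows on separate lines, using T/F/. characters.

Step 1: 4 trees catch fire, 1 burn out
  TTTTT
  TTTTT
  TFTT.
  F.FT.
  TF.TT
  TTTTT
Step 2: 6 trees catch fire, 4 burn out
  TTTTT
  TFTTT
  F.FT.
  ...F.
  F..TT
  TFTTT
Step 3: 7 trees catch fire, 6 burn out
  TFTTT
  F.FTT
  ...F.
  .....
  ...FT
  F.FTT
Step 4: 5 trees catch fire, 7 burn out
  F.FTT
  ...FT
  .....
  .....
  ....F
  ...FT
Step 5: 3 trees catch fire, 5 burn out
  ...FT
  ....F
  .....
  .....
  .....
  ....F

...FT
....F
.....
.....
.....
....F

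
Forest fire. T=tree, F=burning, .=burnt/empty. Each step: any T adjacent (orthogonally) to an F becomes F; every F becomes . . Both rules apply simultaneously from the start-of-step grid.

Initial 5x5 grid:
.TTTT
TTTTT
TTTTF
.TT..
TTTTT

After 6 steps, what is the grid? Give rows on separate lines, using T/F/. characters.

Step 1: 2 trees catch fire, 1 burn out
  .TTTT
  TTTTF
  TTTF.
  .TT..
  TTTTT
Step 2: 3 trees catch fire, 2 burn out
  .TTTF
  TTTF.
  TTF..
  .TT..
  TTTTT
Step 3: 4 trees catch fire, 3 burn out
  .TTF.
  TTF..
  TF...
  .TF..
  TTTTT
Step 4: 5 trees catch fire, 4 burn out
  .TF..
  TF...
  F....
  .F...
  TTFTT
Step 5: 4 trees catch fire, 5 burn out
  .F...
  F....
  .....
  .....
  TF.FT
Step 6: 2 trees catch fire, 4 burn out
  .....
  .....
  .....
  .....
  F...F

.....
.....
.....
.....
F...F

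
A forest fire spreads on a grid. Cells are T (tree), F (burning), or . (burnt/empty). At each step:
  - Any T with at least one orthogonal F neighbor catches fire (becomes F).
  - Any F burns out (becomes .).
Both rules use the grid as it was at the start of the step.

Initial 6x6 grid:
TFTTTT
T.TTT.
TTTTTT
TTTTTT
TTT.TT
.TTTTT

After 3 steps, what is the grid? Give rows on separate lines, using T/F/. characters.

Step 1: 2 trees catch fire, 1 burn out
  F.FTTT
  T.TTT.
  TTTTTT
  TTTTTT
  TTT.TT
  .TTTTT
Step 2: 3 trees catch fire, 2 burn out
  ...FTT
  F.FTT.
  TTTTTT
  TTTTTT
  TTT.TT
  .TTTTT
Step 3: 4 trees catch fire, 3 burn out
  ....FT
  ...FT.
  FTFTTT
  TTTTTT
  TTT.TT
  .TTTTT

....FT
...FT.
FTFTTT
TTTTTT
TTT.TT
.TTTTT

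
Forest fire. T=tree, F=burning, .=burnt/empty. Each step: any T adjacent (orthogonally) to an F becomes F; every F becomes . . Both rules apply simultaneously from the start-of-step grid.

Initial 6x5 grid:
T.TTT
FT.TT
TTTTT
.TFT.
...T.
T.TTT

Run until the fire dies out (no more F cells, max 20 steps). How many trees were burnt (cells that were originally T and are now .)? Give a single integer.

Step 1: +6 fires, +2 burnt (F count now 6)
Step 2: +3 fires, +6 burnt (F count now 3)
Step 3: +3 fires, +3 burnt (F count now 3)
Step 4: +4 fires, +3 burnt (F count now 4)
Step 5: +2 fires, +4 burnt (F count now 2)
Step 6: +0 fires, +2 burnt (F count now 0)
Fire out after step 6
Initially T: 19, now '.': 29
Total burnt (originally-T cells now '.'): 18

Answer: 18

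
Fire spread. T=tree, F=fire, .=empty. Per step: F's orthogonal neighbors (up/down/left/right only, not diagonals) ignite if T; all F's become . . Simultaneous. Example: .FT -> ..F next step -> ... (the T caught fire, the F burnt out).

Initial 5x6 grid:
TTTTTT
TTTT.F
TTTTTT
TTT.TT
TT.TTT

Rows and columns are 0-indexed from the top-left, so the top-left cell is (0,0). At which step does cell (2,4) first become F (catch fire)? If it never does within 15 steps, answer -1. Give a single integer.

Step 1: cell (2,4)='T' (+2 fires, +1 burnt)
Step 2: cell (2,4)='F' (+3 fires, +2 burnt)
  -> target ignites at step 2
Step 3: cell (2,4)='.' (+4 fires, +3 burnt)
Step 4: cell (2,4)='.' (+4 fires, +4 burnt)
Step 5: cell (2,4)='.' (+5 fires, +4 burnt)
Step 6: cell (2,4)='.' (+4 fires, +5 burnt)
Step 7: cell (2,4)='.' (+3 fires, +4 burnt)
Step 8: cell (2,4)='.' (+1 fires, +3 burnt)
Step 9: cell (2,4)='.' (+0 fires, +1 burnt)
  fire out at step 9

2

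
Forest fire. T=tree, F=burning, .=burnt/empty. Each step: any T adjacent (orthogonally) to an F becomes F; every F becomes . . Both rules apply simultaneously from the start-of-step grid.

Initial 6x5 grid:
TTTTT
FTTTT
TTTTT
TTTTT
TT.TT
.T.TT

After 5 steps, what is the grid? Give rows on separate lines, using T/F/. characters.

Step 1: 3 trees catch fire, 1 burn out
  FTTTT
  .FTTT
  FTTTT
  TTTTT
  TT.TT
  .T.TT
Step 2: 4 trees catch fire, 3 burn out
  .FTTT
  ..FTT
  .FTTT
  FTTTT
  TT.TT
  .T.TT
Step 3: 5 trees catch fire, 4 burn out
  ..FTT
  ...FT
  ..FTT
  .FTTT
  FT.TT
  .T.TT
Step 4: 5 trees catch fire, 5 burn out
  ...FT
  ....F
  ...FT
  ..FTT
  .F.TT
  .T.TT
Step 5: 4 trees catch fire, 5 burn out
  ....F
  .....
  ....F
  ...FT
  ...TT
  .F.TT

....F
.....
....F
...FT
...TT
.F.TT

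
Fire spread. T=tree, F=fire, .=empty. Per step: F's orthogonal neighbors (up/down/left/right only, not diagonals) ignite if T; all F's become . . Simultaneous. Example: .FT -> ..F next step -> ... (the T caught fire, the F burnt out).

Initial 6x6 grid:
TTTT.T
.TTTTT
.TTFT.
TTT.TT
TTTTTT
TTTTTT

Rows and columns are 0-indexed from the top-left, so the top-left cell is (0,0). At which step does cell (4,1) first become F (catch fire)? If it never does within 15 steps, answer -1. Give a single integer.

Step 1: cell (4,1)='T' (+3 fires, +1 burnt)
Step 2: cell (4,1)='T' (+6 fires, +3 burnt)
Step 3: cell (4,1)='T' (+7 fires, +6 burnt)
Step 4: cell (4,1)='F' (+8 fires, +7 burnt)
  -> target ignites at step 4
Step 5: cell (4,1)='.' (+5 fires, +8 burnt)
Step 6: cell (4,1)='.' (+1 fires, +5 burnt)
Step 7: cell (4,1)='.' (+0 fires, +1 burnt)
  fire out at step 7

4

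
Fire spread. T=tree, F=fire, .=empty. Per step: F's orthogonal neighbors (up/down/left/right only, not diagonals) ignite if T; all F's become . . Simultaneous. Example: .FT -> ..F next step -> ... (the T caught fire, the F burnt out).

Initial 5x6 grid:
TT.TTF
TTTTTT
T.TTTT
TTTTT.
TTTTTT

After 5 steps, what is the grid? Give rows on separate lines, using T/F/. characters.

Step 1: 2 trees catch fire, 1 burn out
  TT.TF.
  TTTTTF
  T.TTTT
  TTTTT.
  TTTTTT
Step 2: 3 trees catch fire, 2 burn out
  TT.F..
  TTTTF.
  T.TTTF
  TTTTT.
  TTTTTT
Step 3: 2 trees catch fire, 3 burn out
  TT....
  TTTF..
  T.TTF.
  TTTTT.
  TTTTTT
Step 4: 3 trees catch fire, 2 burn out
  TT....
  TTF...
  T.TF..
  TTTTF.
  TTTTTT
Step 5: 4 trees catch fire, 3 burn out
  TT....
  TF....
  T.F...
  TTTF..
  TTTTFT

TT....
TF....
T.F...
TTTF..
TTTTFT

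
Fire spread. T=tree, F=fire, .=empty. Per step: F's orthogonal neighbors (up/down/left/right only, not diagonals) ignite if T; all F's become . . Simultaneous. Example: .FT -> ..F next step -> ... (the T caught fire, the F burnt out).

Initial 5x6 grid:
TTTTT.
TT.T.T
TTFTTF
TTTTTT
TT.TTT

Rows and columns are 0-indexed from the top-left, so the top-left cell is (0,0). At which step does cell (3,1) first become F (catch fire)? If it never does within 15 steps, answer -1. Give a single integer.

Step 1: cell (3,1)='T' (+6 fires, +2 burnt)
Step 2: cell (3,1)='F' (+7 fires, +6 burnt)
  -> target ignites at step 2
Step 3: cell (3,1)='.' (+7 fires, +7 burnt)
Step 4: cell (3,1)='.' (+4 fires, +7 burnt)
Step 5: cell (3,1)='.' (+0 fires, +4 burnt)
  fire out at step 5

2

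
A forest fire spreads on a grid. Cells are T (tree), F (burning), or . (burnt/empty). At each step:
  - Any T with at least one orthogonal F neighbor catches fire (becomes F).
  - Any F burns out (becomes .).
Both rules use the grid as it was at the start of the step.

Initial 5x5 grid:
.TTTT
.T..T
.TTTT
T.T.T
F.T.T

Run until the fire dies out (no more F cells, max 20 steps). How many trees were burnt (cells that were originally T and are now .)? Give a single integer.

Answer: 1

Derivation:
Step 1: +1 fires, +1 burnt (F count now 1)
Step 2: +0 fires, +1 burnt (F count now 0)
Fire out after step 2
Initially T: 15, now '.': 11
Total burnt (originally-T cells now '.'): 1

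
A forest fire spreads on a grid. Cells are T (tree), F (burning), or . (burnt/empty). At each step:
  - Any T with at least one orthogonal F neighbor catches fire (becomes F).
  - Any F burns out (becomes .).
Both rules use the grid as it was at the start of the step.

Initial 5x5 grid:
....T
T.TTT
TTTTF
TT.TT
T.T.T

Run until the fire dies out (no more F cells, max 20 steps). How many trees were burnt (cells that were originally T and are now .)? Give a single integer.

Answer: 15

Derivation:
Step 1: +3 fires, +1 burnt (F count now 3)
Step 2: +5 fires, +3 burnt (F count now 5)
Step 3: +2 fires, +5 burnt (F count now 2)
Step 4: +2 fires, +2 burnt (F count now 2)
Step 5: +2 fires, +2 burnt (F count now 2)
Step 6: +1 fires, +2 burnt (F count now 1)
Step 7: +0 fires, +1 burnt (F count now 0)
Fire out after step 7
Initially T: 16, now '.': 24
Total burnt (originally-T cells now '.'): 15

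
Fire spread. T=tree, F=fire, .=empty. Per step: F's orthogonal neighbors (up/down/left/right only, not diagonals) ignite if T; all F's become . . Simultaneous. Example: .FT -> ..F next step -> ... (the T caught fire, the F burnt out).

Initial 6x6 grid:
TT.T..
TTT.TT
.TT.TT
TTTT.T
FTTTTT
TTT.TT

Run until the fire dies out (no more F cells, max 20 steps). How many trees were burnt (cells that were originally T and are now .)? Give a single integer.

Step 1: +3 fires, +1 burnt (F count now 3)
Step 2: +3 fires, +3 burnt (F count now 3)
Step 3: +4 fires, +3 burnt (F count now 4)
Step 4: +4 fires, +4 burnt (F count now 4)
Step 5: +5 fires, +4 burnt (F count now 5)
Step 6: +3 fires, +5 burnt (F count now 3)
Step 7: +1 fires, +3 burnt (F count now 1)
Step 8: +2 fires, +1 burnt (F count now 2)
Step 9: +1 fires, +2 burnt (F count now 1)
Step 10: +0 fires, +1 burnt (F count now 0)
Fire out after step 10
Initially T: 27, now '.': 35
Total burnt (originally-T cells now '.'): 26

Answer: 26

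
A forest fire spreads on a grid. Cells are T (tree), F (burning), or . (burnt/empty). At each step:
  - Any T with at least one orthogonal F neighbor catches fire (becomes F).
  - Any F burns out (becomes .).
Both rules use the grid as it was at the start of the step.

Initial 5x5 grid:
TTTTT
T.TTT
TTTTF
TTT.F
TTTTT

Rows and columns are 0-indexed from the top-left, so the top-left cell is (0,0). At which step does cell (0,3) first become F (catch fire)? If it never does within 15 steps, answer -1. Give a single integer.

Step 1: cell (0,3)='T' (+3 fires, +2 burnt)
Step 2: cell (0,3)='T' (+4 fires, +3 burnt)
Step 3: cell (0,3)='F' (+5 fires, +4 burnt)
  -> target ignites at step 3
Step 4: cell (0,3)='.' (+4 fires, +5 burnt)
Step 5: cell (0,3)='.' (+4 fires, +4 burnt)
Step 6: cell (0,3)='.' (+1 fires, +4 burnt)
Step 7: cell (0,3)='.' (+0 fires, +1 burnt)
  fire out at step 7

3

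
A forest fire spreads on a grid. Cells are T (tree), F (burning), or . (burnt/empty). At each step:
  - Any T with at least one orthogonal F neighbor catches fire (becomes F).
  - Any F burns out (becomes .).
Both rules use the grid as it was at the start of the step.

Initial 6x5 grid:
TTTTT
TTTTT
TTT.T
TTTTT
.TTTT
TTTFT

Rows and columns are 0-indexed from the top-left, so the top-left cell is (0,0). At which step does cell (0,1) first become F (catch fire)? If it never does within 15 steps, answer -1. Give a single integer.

Step 1: cell (0,1)='T' (+3 fires, +1 burnt)
Step 2: cell (0,1)='T' (+4 fires, +3 burnt)
Step 3: cell (0,1)='T' (+4 fires, +4 burnt)
Step 4: cell (0,1)='T' (+3 fires, +4 burnt)
Step 5: cell (0,1)='T' (+4 fires, +3 burnt)
Step 6: cell (0,1)='T' (+5 fires, +4 burnt)
Step 7: cell (0,1)='F' (+3 fires, +5 burnt)
  -> target ignites at step 7
Step 8: cell (0,1)='.' (+1 fires, +3 burnt)
Step 9: cell (0,1)='.' (+0 fires, +1 burnt)
  fire out at step 9

7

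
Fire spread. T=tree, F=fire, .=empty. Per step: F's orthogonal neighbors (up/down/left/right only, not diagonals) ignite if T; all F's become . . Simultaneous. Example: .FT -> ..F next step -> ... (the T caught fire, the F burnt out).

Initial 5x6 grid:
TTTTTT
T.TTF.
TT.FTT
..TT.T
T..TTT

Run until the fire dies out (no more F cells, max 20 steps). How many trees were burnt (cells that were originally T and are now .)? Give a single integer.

Step 1: +4 fires, +2 burnt (F count now 4)
Step 2: +6 fires, +4 burnt (F count now 6)
Step 3: +3 fires, +6 burnt (F count now 3)
Step 4: +2 fires, +3 burnt (F count now 2)
Step 5: +1 fires, +2 burnt (F count now 1)
Step 6: +1 fires, +1 burnt (F count now 1)
Step 7: +1 fires, +1 burnt (F count now 1)
Step 8: +1 fires, +1 burnt (F count now 1)
Step 9: +0 fires, +1 burnt (F count now 0)
Fire out after step 9
Initially T: 20, now '.': 29
Total burnt (originally-T cells now '.'): 19

Answer: 19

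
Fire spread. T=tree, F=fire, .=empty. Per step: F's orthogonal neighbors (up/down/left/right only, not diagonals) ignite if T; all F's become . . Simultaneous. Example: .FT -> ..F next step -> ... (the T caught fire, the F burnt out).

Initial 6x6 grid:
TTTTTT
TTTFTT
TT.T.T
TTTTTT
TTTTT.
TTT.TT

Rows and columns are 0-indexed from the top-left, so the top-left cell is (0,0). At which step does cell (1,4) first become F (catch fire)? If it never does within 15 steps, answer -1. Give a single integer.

Step 1: cell (1,4)='F' (+4 fires, +1 burnt)
  -> target ignites at step 1
Step 2: cell (1,4)='.' (+5 fires, +4 burnt)
Step 3: cell (1,4)='.' (+8 fires, +5 burnt)
Step 4: cell (1,4)='.' (+6 fires, +8 burnt)
Step 5: cell (1,4)='.' (+4 fires, +6 burnt)
Step 6: cell (1,4)='.' (+3 fires, +4 burnt)
Step 7: cell (1,4)='.' (+1 fires, +3 burnt)
Step 8: cell (1,4)='.' (+0 fires, +1 burnt)
  fire out at step 8

1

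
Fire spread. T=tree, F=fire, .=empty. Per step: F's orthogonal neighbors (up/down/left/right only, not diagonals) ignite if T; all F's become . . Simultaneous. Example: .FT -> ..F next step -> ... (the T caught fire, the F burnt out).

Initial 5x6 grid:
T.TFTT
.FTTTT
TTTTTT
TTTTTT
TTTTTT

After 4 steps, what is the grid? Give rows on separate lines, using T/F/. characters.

Step 1: 5 trees catch fire, 2 burn out
  T.F.FT
  ..FFTT
  TFTTTT
  TTTTTT
  TTTTTT
Step 2: 6 trees catch fire, 5 burn out
  T....F
  ....FT
  F.FFTT
  TFTTTT
  TTTTTT
Step 3: 6 trees catch fire, 6 burn out
  T.....
  .....F
  ....FT
  F.FFTT
  TFTTTT
Step 4: 5 trees catch fire, 6 burn out
  T.....
  ......
  .....F
  ....FT
  F.FFTT

T.....
......
.....F
....FT
F.FFTT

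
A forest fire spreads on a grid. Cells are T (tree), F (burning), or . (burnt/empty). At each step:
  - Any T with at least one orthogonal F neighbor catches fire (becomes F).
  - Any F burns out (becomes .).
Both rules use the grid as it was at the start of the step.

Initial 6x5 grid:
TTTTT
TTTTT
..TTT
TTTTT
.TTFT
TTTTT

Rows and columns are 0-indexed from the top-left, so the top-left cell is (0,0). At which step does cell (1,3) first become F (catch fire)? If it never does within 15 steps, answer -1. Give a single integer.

Step 1: cell (1,3)='T' (+4 fires, +1 burnt)
Step 2: cell (1,3)='T' (+6 fires, +4 burnt)
Step 3: cell (1,3)='F' (+5 fires, +6 burnt)
  -> target ignites at step 3
Step 4: cell (1,3)='.' (+5 fires, +5 burnt)
Step 5: cell (1,3)='.' (+3 fires, +5 burnt)
Step 6: cell (1,3)='.' (+2 fires, +3 burnt)
Step 7: cell (1,3)='.' (+1 fires, +2 burnt)
Step 8: cell (1,3)='.' (+0 fires, +1 burnt)
  fire out at step 8

3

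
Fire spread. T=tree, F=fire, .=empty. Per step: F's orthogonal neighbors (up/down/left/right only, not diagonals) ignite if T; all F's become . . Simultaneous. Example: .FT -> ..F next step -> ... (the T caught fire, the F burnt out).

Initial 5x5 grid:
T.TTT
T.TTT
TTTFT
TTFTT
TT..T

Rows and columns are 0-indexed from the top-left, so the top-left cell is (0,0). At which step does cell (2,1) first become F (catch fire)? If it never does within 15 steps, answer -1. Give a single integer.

Step 1: cell (2,1)='T' (+5 fires, +2 burnt)
Step 2: cell (2,1)='F' (+7 fires, +5 burnt)
  -> target ignites at step 2
Step 3: cell (2,1)='.' (+5 fires, +7 burnt)
Step 4: cell (2,1)='.' (+1 fires, +5 burnt)
Step 5: cell (2,1)='.' (+1 fires, +1 burnt)
Step 6: cell (2,1)='.' (+0 fires, +1 burnt)
  fire out at step 6

2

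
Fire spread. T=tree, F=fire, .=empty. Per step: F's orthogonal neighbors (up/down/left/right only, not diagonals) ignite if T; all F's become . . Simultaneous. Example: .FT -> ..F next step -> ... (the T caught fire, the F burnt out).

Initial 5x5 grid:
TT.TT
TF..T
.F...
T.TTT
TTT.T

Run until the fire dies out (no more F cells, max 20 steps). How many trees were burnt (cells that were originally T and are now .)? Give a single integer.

Answer: 3

Derivation:
Step 1: +2 fires, +2 burnt (F count now 2)
Step 2: +1 fires, +2 burnt (F count now 1)
Step 3: +0 fires, +1 burnt (F count now 0)
Fire out after step 3
Initially T: 14, now '.': 14
Total burnt (originally-T cells now '.'): 3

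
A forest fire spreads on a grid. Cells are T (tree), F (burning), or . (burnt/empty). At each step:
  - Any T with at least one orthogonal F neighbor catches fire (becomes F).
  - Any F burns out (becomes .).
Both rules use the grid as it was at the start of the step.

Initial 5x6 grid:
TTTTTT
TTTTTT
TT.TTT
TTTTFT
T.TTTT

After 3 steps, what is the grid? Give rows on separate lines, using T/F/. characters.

Step 1: 4 trees catch fire, 1 burn out
  TTTTTT
  TTTTTT
  TT.TFT
  TTTF.F
  T.TTFT
Step 2: 6 trees catch fire, 4 burn out
  TTTTTT
  TTTTFT
  TT.F.F
  TTF...
  T.TF.F
Step 3: 5 trees catch fire, 6 burn out
  TTTTFT
  TTTF.F
  TT....
  TF....
  T.F...

TTTTFT
TTTF.F
TT....
TF....
T.F...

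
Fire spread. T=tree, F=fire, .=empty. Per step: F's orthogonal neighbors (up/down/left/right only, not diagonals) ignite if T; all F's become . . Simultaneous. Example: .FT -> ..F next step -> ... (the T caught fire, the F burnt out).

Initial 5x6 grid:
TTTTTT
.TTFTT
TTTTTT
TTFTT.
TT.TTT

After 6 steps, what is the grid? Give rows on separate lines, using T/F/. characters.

Step 1: 7 trees catch fire, 2 burn out
  TTTFTT
  .TF.FT
  TTFFTT
  TF.FT.
  TT.TTT
Step 2: 10 trees catch fire, 7 burn out
  TTF.FT
  .F...F
  TF..FT
  F...F.
  TF.FTT
Step 3: 6 trees catch fire, 10 burn out
  TF...F
  ......
  F....F
  ......
  F...FT
Step 4: 2 trees catch fire, 6 burn out
  F.....
  ......
  ......
  ......
  .....F
Step 5: 0 trees catch fire, 2 burn out
  ......
  ......
  ......
  ......
  ......
Step 6: 0 trees catch fire, 0 burn out
  ......
  ......
  ......
  ......
  ......

......
......
......
......
......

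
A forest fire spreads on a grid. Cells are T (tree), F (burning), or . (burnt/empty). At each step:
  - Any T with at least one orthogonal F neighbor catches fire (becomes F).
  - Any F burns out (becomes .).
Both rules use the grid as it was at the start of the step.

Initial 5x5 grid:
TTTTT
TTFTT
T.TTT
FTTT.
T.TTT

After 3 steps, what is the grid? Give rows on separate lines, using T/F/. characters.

Step 1: 7 trees catch fire, 2 burn out
  TTFTT
  TF.FT
  F.FTT
  .FTT.
  F.TTT
Step 2: 6 trees catch fire, 7 burn out
  TF.FT
  F...F
  ...FT
  ..FT.
  ..TTT
Step 3: 5 trees catch fire, 6 burn out
  F...F
  .....
  ....F
  ...F.
  ..FTT

F...F
.....
....F
...F.
..FTT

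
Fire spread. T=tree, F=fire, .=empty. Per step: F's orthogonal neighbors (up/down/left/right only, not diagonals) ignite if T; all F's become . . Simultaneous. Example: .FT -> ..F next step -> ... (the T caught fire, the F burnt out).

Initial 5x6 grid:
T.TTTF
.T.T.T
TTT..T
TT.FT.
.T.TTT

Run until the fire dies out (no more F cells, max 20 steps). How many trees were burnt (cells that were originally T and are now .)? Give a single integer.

Answer: 10

Derivation:
Step 1: +4 fires, +2 burnt (F count now 4)
Step 2: +3 fires, +4 burnt (F count now 3)
Step 3: +3 fires, +3 burnt (F count now 3)
Step 4: +0 fires, +3 burnt (F count now 0)
Fire out after step 4
Initially T: 18, now '.': 22
Total burnt (originally-T cells now '.'): 10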